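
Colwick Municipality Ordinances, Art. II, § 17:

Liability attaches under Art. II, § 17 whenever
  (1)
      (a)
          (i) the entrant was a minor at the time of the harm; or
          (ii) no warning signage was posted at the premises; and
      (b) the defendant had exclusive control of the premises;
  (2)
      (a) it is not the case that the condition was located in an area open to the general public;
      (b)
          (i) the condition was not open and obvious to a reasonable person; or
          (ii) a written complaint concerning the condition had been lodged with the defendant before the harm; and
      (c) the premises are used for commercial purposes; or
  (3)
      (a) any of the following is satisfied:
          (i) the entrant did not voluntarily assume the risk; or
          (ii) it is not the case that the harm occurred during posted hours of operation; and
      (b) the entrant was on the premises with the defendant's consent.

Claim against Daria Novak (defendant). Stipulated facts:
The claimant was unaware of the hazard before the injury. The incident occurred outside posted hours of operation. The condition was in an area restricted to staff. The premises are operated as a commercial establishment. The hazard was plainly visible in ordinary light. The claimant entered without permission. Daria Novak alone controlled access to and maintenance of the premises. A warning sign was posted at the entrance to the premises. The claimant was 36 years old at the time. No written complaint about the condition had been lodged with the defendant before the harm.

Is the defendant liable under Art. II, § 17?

(i) entrant a minor — not satisfied.
(ii) no signage posted — fails.
So (a) is not satisfied (F OR F).
(b) exclusive control — holds.
(1): F AND T → false.
(a) not (public area) — met.
(i) not open/obvious — not met.
(ii) complaint lodged — fails.
(b) = F OR F = false.
(c) commercial use — holds.
So (2) is not satisfied (T AND F AND T).
(i) no assumed risk — satisfied.
(ii) not (during posted hours) — holds.
(a): T OR T → true.
(b) consent to enter — not met.
(3): T AND F → false.
Overall = F OR F OR F = false.

No — not liable.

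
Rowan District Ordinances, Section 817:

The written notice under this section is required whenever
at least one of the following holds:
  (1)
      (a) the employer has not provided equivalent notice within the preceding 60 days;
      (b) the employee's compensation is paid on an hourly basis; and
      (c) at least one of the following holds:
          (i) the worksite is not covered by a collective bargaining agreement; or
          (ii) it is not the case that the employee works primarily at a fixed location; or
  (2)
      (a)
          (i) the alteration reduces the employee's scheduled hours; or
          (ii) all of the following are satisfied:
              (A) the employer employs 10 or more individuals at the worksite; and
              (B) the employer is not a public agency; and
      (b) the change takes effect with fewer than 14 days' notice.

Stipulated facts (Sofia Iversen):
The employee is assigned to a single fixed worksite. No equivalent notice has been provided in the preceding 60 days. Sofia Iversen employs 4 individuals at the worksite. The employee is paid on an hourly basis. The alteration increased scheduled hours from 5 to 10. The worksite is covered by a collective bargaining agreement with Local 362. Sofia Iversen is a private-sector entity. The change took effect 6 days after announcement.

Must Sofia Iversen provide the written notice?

No — not required.

(a) no recent notice — holds.
(b) hourly-paid — holds.
(i) no CBA — not satisfied.
(ii) not (fixed location) — not met.
(c): F OR F → false.
(1): T AND T AND F → false.
(i) hours reduced — not met.
(A) ≥ 10 at site — not satisfied.
(B) not (public agency) — met.
(ii) = F AND T = false.
So (a) is not satisfied (F OR F).
(b) < 14 days' notice — met.
So (2) is not satisfied (F AND T).
Overall: F OR F → false.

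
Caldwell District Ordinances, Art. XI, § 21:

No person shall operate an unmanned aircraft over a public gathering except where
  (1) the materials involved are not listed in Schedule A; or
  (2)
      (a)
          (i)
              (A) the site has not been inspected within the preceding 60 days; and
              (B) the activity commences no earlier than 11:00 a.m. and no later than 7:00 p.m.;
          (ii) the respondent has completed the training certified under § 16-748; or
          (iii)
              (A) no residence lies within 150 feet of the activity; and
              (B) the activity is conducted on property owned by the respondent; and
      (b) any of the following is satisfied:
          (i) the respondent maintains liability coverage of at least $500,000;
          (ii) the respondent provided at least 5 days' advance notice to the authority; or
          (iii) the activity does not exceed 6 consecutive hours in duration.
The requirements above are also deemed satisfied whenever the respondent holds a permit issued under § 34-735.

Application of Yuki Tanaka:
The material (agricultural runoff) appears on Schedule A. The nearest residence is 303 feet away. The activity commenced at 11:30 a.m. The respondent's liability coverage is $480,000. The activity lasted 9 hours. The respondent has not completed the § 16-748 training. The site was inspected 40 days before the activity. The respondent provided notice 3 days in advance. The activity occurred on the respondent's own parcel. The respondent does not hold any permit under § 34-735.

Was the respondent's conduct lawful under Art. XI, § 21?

No — unlawful.

(1) not (Schedule A material) — not met.
(A) not (site inspected) — not met.
(B) start within hours — satisfied.
(i): F AND T → false.
(ii) training certified — fails.
(A) no residence in 150 ft — holds.
(B) own property — holds.
(iii): T AND T → true.
(a) = F OR F OR T = true.
(i) coverage ≥ $500,000 — not met.
(ii) ≥5 days' notice — not met.
(iii) ≤ 6 hrs duration — not satisfied.
So (b) is not satisfied (F OR F OR F).
(2): T AND F → false.
So Overall is not satisfied (F OR F).
Exception (holds permit) — not satisfied.
Result: main false OR exception false → false.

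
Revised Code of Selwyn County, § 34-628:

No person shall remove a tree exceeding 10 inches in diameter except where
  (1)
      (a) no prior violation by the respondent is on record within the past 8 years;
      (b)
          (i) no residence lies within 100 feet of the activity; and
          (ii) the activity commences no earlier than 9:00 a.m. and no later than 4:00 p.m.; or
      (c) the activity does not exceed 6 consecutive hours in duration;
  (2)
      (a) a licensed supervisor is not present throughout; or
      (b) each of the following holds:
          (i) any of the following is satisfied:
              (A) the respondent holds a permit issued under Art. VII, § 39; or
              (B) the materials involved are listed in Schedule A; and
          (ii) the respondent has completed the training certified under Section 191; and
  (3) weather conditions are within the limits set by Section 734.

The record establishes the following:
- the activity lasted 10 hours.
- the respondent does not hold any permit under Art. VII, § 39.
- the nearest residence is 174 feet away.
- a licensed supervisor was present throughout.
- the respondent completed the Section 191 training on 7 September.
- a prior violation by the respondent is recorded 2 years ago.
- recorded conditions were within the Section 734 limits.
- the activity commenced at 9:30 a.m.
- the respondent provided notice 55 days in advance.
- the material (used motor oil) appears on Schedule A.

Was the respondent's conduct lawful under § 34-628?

(a) no prior violation — not met.
(i) no residence in 100 ft — holds.
(ii) start within hours — satisfied.
(b) = T AND T = true.
(c) ≤ 6 hrs duration — not satisfied.
(1) = F OR T OR F = true.
(a) not (supervisor present) — not satisfied.
(A) holds permit — fails.
(B) Schedule A material — met.
(i): F OR T → true.
(ii) training certified — satisfied.
(b) = T AND T = true.
(2) = F OR T = true.
(3) weather ok — satisfied.
Overall = T AND T AND T = true.

Yes — lawful.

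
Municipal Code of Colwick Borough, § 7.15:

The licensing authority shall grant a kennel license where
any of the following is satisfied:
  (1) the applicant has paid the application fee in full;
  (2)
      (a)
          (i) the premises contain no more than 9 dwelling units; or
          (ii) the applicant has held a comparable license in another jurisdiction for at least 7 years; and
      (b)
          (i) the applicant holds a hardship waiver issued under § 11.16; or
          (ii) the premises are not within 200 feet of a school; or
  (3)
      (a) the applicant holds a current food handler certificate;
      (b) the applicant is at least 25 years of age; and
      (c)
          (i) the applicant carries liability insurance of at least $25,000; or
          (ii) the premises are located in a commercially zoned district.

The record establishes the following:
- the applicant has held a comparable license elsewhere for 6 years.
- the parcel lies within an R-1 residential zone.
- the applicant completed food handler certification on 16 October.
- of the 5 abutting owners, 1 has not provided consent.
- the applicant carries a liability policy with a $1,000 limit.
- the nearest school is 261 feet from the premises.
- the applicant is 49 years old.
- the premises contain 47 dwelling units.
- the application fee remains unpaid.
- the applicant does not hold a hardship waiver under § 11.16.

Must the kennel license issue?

No — denied.

(1) fee paid — not met.
(i) ≤ 9 units — fails.
(ii) prior license ≥ 7 yr — fails.
(a) = F OR F = false.
(i) hardship waiver — fails.
(ii) ≥200 ft from school — satisfied.
(b) = F OR T = true.
So (2) is not satisfied (F AND T).
(a) food handler cert. — met.
(b) age ≥ 25 — met.
(i) insurance ≥ $25,000 — not satisfied.
(ii) commercially zoned — fails.
So (c) is not satisfied (F OR F).
So (3) is not satisfied (T AND T AND F).
Overall: F OR F OR F → false.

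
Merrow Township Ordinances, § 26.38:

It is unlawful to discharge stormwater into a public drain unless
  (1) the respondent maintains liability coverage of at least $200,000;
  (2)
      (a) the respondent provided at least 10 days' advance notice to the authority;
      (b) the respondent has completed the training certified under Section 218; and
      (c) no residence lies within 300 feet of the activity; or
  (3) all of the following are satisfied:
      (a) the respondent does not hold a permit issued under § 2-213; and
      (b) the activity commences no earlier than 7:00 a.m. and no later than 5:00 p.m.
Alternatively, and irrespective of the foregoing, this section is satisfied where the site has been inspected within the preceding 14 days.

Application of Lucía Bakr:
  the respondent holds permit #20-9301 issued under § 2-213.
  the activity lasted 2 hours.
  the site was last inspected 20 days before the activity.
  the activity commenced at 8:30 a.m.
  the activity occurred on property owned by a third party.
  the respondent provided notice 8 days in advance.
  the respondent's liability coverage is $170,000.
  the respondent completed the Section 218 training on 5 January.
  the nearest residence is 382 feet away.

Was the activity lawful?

(1) coverage ≥ $200,000 — not met.
(a) ≥10 days' notice — not met.
(b) training certified — holds.
(c) no residence in 300 ft — satisfied.
So (2) is not satisfied (F AND T AND T).
(a) not (holds permit) — not met.
(b) start within hours — met.
So (3) is not satisfied (F AND T).
Overall = F OR F OR F = false.
Exception (site inspected) — not satisfied.
Result: main false OR exception false → false.

No — unlawful.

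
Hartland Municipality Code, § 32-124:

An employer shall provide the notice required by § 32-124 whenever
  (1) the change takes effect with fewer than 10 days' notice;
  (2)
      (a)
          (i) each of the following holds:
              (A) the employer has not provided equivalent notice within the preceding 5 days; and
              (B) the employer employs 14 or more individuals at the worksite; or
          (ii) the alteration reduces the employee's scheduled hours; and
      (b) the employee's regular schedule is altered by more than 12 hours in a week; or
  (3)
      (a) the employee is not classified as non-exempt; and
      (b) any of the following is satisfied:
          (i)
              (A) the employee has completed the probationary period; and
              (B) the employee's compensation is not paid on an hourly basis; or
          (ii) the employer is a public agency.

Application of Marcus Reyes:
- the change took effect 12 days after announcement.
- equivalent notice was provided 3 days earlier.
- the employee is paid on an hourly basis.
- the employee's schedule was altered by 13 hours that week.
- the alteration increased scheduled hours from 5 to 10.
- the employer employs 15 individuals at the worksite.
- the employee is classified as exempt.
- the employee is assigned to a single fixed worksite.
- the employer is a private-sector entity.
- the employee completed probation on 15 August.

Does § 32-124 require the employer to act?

No — not required.

(1) < 10 days' notice — not met.
(A) no recent notice — fails.
(B) ≥ 14 at site — met.
(i): F AND T → false.
(ii) hours reduced — not satisfied.
(a): F OR F → false.
(b) schedule shift > 12h — met.
So (2) is not satisfied (F AND T).
(a) not (non-exempt) — holds.
(A) past probation — satisfied.
(B) not (hourly-paid) — fails.
(i): T AND F → false.
(ii) public agency — fails.
(b): F OR F → false.
(3): T AND F → false.
So Overall is not satisfied (F OR F OR F).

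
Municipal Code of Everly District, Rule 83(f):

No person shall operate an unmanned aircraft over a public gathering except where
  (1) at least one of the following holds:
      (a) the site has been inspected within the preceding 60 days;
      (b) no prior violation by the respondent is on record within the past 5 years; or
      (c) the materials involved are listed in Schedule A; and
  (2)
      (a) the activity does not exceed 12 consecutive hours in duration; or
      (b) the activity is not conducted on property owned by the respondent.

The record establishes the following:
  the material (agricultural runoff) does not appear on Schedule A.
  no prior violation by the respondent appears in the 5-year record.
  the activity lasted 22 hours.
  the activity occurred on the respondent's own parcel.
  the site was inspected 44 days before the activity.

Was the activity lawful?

No — unlawful.

(a) site inspected — met.
(b) no prior violation — met.
(c) Schedule A material — fails.
(1): T OR T OR F → true.
(a) ≤ 12 hrs duration — not satisfied.
(b) not (own property) — fails.
(2) = F OR F = false.
Overall: T AND F → false.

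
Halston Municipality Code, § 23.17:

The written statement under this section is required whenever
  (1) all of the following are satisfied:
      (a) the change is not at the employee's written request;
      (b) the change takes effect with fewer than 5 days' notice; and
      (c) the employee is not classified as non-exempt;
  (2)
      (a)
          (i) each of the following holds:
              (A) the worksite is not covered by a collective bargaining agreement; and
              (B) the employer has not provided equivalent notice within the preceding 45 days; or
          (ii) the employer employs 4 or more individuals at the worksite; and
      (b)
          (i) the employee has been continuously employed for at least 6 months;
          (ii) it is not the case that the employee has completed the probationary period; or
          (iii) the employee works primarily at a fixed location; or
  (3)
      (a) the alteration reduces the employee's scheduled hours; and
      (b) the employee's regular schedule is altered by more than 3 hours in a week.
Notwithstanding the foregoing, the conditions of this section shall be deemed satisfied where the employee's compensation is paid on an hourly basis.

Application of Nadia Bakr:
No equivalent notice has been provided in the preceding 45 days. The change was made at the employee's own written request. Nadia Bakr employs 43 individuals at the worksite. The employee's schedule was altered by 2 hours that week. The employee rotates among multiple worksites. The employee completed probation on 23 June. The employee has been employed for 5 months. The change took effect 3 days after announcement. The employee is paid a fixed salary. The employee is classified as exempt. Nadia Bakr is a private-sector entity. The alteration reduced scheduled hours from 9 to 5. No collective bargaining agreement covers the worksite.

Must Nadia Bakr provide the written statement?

No — not required.

(a) not employee-requested — not met.
(b) < 5 days' notice — met.
(c) not (non-exempt) — holds.
(1) = F AND T AND T = false.
(A) no CBA — met.
(B) no recent notice — satisfied.
So (i) is satisfied (T AND T).
(ii) ≥ 4 at site — holds.
So (a) is satisfied (T OR T).
(i) tenure ≥ 6 mo. — not met.
(ii) not (past probation) — fails.
(iii) fixed location — not met.
(b) = F OR F OR F = false.
So (2) is not satisfied (T AND F).
(a) hours reduced — met.
(b) schedule shift > 3h — not met.
(3): T AND F → false.
Overall = F OR F OR F = false.
Exception (hourly-paid) — not satisfied.
Result: main false OR exception false → false.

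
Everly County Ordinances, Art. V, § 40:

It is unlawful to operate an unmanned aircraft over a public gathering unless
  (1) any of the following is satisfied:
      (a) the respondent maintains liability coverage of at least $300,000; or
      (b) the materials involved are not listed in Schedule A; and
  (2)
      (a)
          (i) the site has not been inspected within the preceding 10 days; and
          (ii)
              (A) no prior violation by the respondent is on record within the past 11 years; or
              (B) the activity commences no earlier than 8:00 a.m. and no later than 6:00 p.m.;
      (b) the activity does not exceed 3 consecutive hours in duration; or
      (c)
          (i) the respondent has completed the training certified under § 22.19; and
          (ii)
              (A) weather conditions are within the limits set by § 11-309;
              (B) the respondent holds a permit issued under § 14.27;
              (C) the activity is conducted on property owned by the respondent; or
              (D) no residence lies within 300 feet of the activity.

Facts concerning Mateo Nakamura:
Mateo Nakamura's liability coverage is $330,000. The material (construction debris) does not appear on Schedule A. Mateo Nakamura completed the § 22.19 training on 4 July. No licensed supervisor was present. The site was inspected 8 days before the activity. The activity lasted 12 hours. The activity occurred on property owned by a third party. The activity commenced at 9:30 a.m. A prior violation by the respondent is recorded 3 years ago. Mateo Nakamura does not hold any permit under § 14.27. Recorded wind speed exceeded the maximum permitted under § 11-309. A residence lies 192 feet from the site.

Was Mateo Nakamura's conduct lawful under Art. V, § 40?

(a) coverage ≥ $300,000 — met.
(b) not (Schedule A material) — holds.
So (1) is satisfied (T OR T).
(i) not (site inspected) — not met.
(A) no prior violation — fails.
(B) start within hours — holds.
So (ii) is satisfied (F OR T).
So (a) is not satisfied (F AND T).
(b) ≤ 3 hrs duration — not satisfied.
(i) training certified — met.
(A) weather ok — not satisfied.
(B) holds permit — not met.
(C) own property — not satisfied.
(D) no residence in 300 ft — not satisfied.
(ii) = F OR F OR F OR F = false.
(c): T AND F → false.
(2): F OR F OR F → false.
Overall = T AND F = false.

No — unlawful.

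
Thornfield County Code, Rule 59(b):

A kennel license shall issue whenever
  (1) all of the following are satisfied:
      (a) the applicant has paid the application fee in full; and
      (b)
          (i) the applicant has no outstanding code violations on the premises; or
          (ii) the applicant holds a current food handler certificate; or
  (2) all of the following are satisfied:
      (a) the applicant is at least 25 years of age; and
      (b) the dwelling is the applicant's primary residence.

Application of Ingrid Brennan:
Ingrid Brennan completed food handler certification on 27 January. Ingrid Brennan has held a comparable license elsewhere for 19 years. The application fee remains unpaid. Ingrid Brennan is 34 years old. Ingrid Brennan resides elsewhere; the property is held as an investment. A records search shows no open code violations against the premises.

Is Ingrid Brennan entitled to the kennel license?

(a) fee paid — not satisfied.
(i) no code violations — satisfied.
(ii) food handler cert. — holds.
(b): T OR T → true.
(1) = F AND T = false.
(a) age ≥ 25 — met.
(b) primary residence — not met.
So (2) is not satisfied (T AND F).
Overall = F OR F = false.

No — denied.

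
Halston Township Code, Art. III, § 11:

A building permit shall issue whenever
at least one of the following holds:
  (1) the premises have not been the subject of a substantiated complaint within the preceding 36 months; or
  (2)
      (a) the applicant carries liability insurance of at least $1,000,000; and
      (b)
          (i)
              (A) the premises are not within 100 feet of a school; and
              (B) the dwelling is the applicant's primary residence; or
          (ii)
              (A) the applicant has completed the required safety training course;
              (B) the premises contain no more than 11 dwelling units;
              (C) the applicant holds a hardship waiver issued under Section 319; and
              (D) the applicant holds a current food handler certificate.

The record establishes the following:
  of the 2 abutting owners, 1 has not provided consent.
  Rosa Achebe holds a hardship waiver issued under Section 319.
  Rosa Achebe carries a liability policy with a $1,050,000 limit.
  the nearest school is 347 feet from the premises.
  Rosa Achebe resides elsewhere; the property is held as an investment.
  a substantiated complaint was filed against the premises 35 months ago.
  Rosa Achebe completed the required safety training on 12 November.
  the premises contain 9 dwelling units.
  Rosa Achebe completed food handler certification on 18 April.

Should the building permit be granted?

Yes — granted.

(1) no complaint in 36 mo. — not satisfied.
(a) insurance ≥ $1,000,000 — satisfied.
(A) ≥100 ft from school — satisfied.
(B) primary residence — not met.
(i): T AND F → false.
(A) safety training — satisfied.
(B) ≤ 11 units — met.
(C) hardship waiver — holds.
(D) food handler cert. — satisfied.
(ii) = T AND T AND T AND T = true.
(b): F OR T → true.
(2) = T AND T = true.
Overall = F OR T = true.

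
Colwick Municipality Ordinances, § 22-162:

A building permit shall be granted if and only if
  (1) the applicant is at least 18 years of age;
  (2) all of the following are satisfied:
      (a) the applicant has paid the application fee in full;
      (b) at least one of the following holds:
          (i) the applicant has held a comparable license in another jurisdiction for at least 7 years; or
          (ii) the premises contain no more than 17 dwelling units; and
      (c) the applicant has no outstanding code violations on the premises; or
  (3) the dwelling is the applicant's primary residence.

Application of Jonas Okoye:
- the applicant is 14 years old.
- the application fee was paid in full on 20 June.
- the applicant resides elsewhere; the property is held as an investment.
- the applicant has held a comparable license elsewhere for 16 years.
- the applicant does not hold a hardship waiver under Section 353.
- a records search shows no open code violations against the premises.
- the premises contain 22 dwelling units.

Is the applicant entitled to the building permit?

Yes — granted.

(1) age ≥ 18 — fails.
(a) fee paid — met.
(i) prior license ≥ 7 yr — satisfied.
(ii) ≤ 17 units — not satisfied.
(b): T OR F → true.
(c) no code violations — holds.
So (2) is satisfied (T AND T AND T).
(3) primary residence — not met.
So Overall is satisfied (F OR T OR F).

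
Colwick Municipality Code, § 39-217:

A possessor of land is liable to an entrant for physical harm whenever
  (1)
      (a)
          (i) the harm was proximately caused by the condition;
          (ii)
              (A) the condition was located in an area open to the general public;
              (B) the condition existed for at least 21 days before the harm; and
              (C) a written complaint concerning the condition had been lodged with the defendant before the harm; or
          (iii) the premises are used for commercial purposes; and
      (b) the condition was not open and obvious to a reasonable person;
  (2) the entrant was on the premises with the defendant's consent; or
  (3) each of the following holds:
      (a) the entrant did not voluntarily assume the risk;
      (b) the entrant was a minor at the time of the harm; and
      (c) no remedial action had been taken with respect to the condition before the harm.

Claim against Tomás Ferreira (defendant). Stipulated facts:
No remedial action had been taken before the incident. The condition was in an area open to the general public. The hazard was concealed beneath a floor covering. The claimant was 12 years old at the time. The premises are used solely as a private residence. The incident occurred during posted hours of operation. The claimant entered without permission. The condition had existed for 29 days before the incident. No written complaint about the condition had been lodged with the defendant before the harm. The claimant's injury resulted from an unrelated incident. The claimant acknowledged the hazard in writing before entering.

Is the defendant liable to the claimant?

No — not liable.

(i) proximate cause — not met.
(A) public area — holds.
(B) condition ≥21 days old — satisfied.
(C) complaint lodged — not met.
(ii): T AND T AND F → false.
(iii) commercial use — fails.
(a) = F OR F OR F = false.
(b) not open/obvious — met.
So (1) is not satisfied (F AND T).
(2) consent to enter — not met.
(a) no assumed risk — fails.
(b) entrant a minor — met.
(c) no remedial action — satisfied.
(3) = F AND T AND T = false.
Overall: F OR F OR F → false.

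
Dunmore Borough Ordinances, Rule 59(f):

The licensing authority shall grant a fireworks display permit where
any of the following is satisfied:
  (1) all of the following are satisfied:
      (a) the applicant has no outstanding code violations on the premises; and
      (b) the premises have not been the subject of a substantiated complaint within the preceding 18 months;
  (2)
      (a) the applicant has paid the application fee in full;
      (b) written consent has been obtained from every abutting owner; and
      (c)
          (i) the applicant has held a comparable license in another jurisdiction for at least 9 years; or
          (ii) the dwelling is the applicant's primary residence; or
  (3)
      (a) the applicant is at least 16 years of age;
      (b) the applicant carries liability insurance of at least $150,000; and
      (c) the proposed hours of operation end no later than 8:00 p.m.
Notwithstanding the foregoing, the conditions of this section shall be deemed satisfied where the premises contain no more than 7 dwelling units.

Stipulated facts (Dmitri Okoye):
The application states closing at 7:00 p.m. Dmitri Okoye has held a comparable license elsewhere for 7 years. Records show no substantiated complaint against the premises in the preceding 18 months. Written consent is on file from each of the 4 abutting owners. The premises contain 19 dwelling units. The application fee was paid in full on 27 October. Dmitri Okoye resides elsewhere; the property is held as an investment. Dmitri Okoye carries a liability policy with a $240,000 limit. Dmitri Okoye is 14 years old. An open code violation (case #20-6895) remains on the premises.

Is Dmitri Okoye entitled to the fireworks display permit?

(a) no code violations — not met.
(b) no complaint in 18 mo. — met.
(1): F AND T → false.
(a) fee paid — met.
(b) all abutters consent — holds.
(i) prior license ≥ 9 yr — not met.
(ii) primary residence — not met.
(c) = F OR F = false.
So (2) is not satisfied (T AND T AND F).
(a) age ≥ 16 — not satisfied.
(b) insurance ≥ $150,000 — met.
(c) closes by 8 p.m. — met.
So (3) is not satisfied (F AND T AND T).
So Overall is not satisfied (F OR F OR F).
Exception (≤ 7 units) — not satisfied.
Result: main false OR exception false → false.

No — denied.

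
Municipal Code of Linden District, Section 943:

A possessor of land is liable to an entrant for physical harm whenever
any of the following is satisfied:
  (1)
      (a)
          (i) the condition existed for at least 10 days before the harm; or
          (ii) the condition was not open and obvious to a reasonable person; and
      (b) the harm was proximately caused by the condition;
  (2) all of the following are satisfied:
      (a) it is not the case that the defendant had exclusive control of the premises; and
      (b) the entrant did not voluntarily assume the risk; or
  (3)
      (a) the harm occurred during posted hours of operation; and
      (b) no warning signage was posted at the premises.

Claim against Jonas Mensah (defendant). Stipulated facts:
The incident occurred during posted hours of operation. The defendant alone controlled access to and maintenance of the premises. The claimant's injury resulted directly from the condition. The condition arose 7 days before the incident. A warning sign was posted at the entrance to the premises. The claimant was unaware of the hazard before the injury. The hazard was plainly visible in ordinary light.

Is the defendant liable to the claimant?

No — not liable.

(i) condition ≥10 days old — fails.
(ii) not open/obvious — fails.
(a) = F OR F = false.
(b) proximate cause — met.
(1): F AND T → false.
(a) not (exclusive control) — not satisfied.
(b) no assumed risk — satisfied.
(2) = F AND T = false.
(a) during posted hours — holds.
(b) no signage posted — not satisfied.
So (3) is not satisfied (T AND F).
Overall: F OR F OR F → false.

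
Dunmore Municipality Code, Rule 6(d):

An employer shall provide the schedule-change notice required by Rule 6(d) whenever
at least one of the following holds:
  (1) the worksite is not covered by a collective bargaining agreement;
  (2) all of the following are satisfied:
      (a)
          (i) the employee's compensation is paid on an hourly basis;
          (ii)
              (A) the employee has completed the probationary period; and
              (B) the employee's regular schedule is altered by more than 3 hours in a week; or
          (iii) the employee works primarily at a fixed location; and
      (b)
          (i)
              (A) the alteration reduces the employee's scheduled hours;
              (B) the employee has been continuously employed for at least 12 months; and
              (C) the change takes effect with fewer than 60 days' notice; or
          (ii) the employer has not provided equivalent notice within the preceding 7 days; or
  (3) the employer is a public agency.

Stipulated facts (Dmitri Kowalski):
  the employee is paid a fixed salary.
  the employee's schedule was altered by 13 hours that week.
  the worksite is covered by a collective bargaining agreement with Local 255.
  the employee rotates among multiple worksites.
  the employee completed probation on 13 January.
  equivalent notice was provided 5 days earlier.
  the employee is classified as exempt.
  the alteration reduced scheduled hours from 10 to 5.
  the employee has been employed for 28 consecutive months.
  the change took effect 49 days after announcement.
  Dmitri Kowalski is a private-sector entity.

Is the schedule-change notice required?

(1) no CBA — fails.
(i) hourly-paid — not satisfied.
(A) past probation — holds.
(B) schedule shift > 3h — holds.
So (ii) is satisfied (T AND T).
(iii) fixed location — fails.
So (a) is satisfied (F OR T OR F).
(A) hours reduced — satisfied.
(B) tenure ≥ 12 mo. — holds.
(C) < 60 days' notice — met.
(i): T AND T AND T → true.
(ii) no recent notice — not met.
So (b) is satisfied (T OR F).
(2): T AND T → true.
(3) public agency — fails.
Overall = F OR T OR F = true.

Yes — required.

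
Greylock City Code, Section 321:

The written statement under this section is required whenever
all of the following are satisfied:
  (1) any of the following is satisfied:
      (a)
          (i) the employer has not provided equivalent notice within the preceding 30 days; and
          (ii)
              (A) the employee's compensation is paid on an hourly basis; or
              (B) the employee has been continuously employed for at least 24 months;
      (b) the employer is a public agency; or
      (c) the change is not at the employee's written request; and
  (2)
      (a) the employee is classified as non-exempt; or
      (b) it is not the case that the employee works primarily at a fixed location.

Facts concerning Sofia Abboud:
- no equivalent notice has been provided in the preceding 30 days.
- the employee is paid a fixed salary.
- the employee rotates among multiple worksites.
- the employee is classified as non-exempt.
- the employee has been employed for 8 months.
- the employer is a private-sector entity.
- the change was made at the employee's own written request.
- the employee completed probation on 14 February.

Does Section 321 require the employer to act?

No — not required.

(i) no recent notice — holds.
(A) hourly-paid — not met.
(B) tenure ≥ 24 mo. — not met.
So (ii) is not satisfied (F OR F).
(a): T AND F → false.
(b) public agency — not satisfied.
(c) not employee-requested — not met.
So (1) is not satisfied (F OR F OR F).
(a) non-exempt — holds.
(b) not (fixed location) — holds.
(2): T OR T → true.
Overall: F AND T → false.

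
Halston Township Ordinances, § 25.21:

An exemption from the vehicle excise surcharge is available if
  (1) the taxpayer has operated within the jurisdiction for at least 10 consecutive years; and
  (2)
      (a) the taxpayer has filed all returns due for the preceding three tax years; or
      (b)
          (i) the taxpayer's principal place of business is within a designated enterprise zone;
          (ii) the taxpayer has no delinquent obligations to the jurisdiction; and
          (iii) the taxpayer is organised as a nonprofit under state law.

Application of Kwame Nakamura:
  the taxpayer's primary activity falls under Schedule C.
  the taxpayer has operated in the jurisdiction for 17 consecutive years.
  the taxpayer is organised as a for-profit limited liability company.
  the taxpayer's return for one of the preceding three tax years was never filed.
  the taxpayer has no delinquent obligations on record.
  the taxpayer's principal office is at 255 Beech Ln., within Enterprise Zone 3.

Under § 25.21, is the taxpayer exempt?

(1) ≥ 10 yrs in jurisdiction — holds.
(a) returns current — fails.
(i) in enterprise zone — met.
(ii) no delinquency — met.
(iii) nonprofit — not satisfied.
(b) = T AND T AND F = false.
So (2) is not satisfied (F OR F).
So Overall is not satisfied (T AND F).

No — not exempt.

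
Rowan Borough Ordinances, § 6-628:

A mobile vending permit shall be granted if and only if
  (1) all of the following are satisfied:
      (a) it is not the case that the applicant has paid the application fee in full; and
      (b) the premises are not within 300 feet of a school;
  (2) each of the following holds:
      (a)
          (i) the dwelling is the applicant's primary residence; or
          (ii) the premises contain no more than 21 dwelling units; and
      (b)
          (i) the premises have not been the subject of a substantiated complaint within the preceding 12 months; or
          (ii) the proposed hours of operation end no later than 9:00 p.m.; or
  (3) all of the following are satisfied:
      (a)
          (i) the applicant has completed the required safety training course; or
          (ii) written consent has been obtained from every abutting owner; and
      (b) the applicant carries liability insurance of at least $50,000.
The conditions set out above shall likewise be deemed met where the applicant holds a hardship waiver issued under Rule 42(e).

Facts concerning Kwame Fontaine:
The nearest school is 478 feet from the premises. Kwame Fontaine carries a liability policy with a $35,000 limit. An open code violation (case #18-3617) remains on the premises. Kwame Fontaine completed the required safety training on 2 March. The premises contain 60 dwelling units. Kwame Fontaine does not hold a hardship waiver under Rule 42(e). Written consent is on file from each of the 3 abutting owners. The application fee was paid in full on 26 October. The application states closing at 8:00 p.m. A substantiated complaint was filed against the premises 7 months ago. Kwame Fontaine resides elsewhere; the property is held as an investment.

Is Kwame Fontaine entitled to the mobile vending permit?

No — denied.

(a) not (fee paid) — fails.
(b) ≥300 ft from school — met.
(1) = F AND T = false.
(i) primary residence — fails.
(ii) ≤ 21 units — fails.
(a) = F OR F = false.
(i) no complaint in 12 mo. — not satisfied.
(ii) closes by 9 p.m. — met.
So (b) is satisfied (F OR T).
So (2) is not satisfied (F AND T).
(i) safety training — holds.
(ii) all abutters consent — holds.
So (a) is satisfied (T OR T).
(b) insurance ≥ $50,000 — not met.
(3): T AND F → false.
Overall = F OR F OR F = false.
Exception (hardship waiver) — not satisfied.
Result: main false OR exception false → false.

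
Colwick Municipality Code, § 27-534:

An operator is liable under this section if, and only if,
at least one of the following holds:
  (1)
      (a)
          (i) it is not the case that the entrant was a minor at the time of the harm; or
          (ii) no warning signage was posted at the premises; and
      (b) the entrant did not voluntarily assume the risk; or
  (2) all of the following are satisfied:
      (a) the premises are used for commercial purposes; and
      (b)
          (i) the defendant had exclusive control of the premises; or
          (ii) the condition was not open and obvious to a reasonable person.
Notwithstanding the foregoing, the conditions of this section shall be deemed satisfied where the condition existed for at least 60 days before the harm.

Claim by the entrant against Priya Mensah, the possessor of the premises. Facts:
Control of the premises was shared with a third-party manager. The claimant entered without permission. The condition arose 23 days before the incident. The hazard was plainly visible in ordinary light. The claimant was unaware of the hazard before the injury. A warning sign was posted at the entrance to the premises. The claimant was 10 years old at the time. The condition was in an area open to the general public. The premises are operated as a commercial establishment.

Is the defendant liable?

(i) not (entrant a minor) — fails.
(ii) no signage posted — not satisfied.
(a): F OR F → false.
(b) no assumed risk — met.
(1): F AND T → false.
(a) commercial use — holds.
(i) exclusive control — fails.
(ii) not open/obvious — not met.
(b) = F OR F = false.
(2): T AND F → false.
Overall: F OR F → false.
Exception (condition ≥60 days old) — not satisfied.
Result: main false OR exception false → false.

No — not liable.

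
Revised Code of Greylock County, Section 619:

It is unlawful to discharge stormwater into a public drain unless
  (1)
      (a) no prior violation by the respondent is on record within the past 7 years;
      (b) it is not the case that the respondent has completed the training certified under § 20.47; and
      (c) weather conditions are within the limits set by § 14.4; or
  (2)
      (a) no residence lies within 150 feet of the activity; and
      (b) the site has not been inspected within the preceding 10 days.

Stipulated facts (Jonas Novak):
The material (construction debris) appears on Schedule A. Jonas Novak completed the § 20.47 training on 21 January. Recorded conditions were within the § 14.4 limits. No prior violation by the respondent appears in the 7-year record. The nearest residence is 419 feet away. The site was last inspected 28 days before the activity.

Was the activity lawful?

(a) no prior violation — met.
(b) not (training certified) — not met.
(c) weather ok — met.
So (1) is not satisfied (T AND F AND T).
(a) no residence in 150 ft — met.
(b) not (site inspected) — met.
(2) = T AND T = true.
So Overall is satisfied (F OR T).

Yes — lawful.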